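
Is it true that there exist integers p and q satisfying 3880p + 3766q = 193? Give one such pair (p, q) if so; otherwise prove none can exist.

No such integers exist.

gcd(3880, 3766) = 2, so every integer of the form 3880p + 3766q is a multiple of 2.
But 193 is not a multiple of 2 (it leaves remainder 1).
So the equation is unsolvable over ℤ.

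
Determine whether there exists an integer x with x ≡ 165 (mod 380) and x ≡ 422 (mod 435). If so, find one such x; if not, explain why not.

No such integer exists.

gcd(380, 435) = 5. If x ≡ 165 (mod 380) and x ≡ 422 (mod 435), then x ≡ 165 (mod 5) and x ≡ 422 (mod 5).
These are incompatible: 165 − 422 = -257 is not divisible by 5.
Therefore no such x exists.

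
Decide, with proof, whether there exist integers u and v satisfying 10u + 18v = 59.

No, no such integers exist.

Both 10 and 18 are divisible by gcd(10, 18) = 2, hence so is any combination 10u + 18v.
But 59 = 2·29 + 1, so 2 ∤ 59.
So the equation is unsolvable over ℤ.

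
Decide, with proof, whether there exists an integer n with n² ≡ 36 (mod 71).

n = 65

n = 65 works: 65² = 4225, and 4225 − 36 = 4189 = 59·71.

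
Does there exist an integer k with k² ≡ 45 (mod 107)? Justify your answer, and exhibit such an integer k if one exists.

Apply Euler's criterion with the prime 107: 45 is a quadratic residue iff 45^53 ≡ 1 (mod 107), and a non-residue iff it is ≡ −1.
Squaring successively (mod 107): 45^2 = 2025 ≡ 99; 45^4 ≡ 99² = 9801 ≡ 64; 45^8 ≡ 64² = 4096 ≡ 30; 45^16 ≡ 30² = 900 ≡ 44; 45^32 ≡ 44² = 1936 ≡ 10.
Since 53 = 32 + 16 + 4 + 1, 45^53 ≡ 10 · 44 · 64 · 45; multiplying out mod 107: 10·44 = 440 ≡ 12, then 12·64 = 768 ≡ 19, then 19·45 = 855 ≡ 106. Thus 45^53 ≡ 106 ≡ −1 (mod 107).
The value −1 means 45 is a non-residue modulo 107, so k² ≡ 45 (mod 107) is impossible.

There is no such integer.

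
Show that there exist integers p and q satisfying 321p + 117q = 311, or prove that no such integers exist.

gcd(321, 117) = 3, so every integer of the form 321p + 117q is a multiple of 3.
But 311 is not a multiple of 3 (it leaves remainder 2).
Hence no integers p, q satisfy the equation.

No, no such integers exist.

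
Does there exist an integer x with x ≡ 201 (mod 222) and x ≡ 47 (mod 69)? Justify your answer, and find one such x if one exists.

Both moduli are multiples of 3 = gcd(222, 69), so any solution would satisfy x ≡ 201 and x ≡ 47 modulo 3 simultaneously.
These are incompatible: 201 − 47 = 154 is not divisible by 3.
Therefore no such x exists.

No, no such integer exists.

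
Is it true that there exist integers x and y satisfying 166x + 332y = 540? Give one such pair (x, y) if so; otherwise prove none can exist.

Any value of 166x + 332y is a multiple of gcd(166, 332) = 166.
But 540 = 166·3 + 42, so 166 ∤ 540.
Therefore 166x + 332y = 540 has no solution in integers.

No, no such integers exist.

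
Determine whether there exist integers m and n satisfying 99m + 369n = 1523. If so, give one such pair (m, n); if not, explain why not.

Any value of 99m + 369n is a multiple of gcd(99, 369) = 9.
But 1523 is not a multiple of 9 (it leaves remainder 2).
So the equation is unsolvable over ℤ.

No such integers exist.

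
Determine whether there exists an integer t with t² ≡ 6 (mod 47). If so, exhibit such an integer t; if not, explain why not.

t = 37

Take t = 37. Then 37² = 1369 = 29·47 + 6, so 37² ≡ 6 (mod 47).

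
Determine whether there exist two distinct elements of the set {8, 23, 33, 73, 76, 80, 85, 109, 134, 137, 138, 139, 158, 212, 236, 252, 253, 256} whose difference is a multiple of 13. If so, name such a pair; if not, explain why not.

8 mod 13 = 8 and 73 mod 13 = 8, so 73 − 8 = 65 = 5·13.

8 and 73 are such a pair.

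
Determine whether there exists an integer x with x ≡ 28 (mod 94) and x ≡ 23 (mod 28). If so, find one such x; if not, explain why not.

There is no such integer.

Both moduli are multiples of 2 = gcd(94, 28), so any solution would satisfy x ≡ 28 and x ≡ 23 modulo 2 simultaneously.
But 28 mod 2 = 0 while 23 mod 2 = 1, a contradiction.
Hence the system has no solution.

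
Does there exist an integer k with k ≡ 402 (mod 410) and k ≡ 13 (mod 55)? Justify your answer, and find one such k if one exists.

There is no such integer.

Both moduli are multiples of 5 = gcd(410, 55), so any solution would satisfy k ≡ 402 and k ≡ 13 modulo 5 simultaneously.
However 402 ≡ 2 and 13 ≡ 3 (mod 5), and 2 ≠ 3.
Hence the system has no solution.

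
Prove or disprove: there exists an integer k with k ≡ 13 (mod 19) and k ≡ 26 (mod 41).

Since 19 and 41 share no common factor, CRT says the pair of congruences has a solution (unique mod 779).
Any solution of the first congruence is k = 13 + 19t; substituting into the second, 19t ≡ 26 − 13 ≡ 13 (mod 41).
Invert 19 mod 41 by the Euclidean algorithm: 41 = 2·19 + 3, 19 = 6·3 + 1, 3 = 3·1 + 0; back-substituting, 1 = 19 − 6·3 = 19 − 6·(41 − 2·19) = −6·41 + 13·19. Hence 19·13 ≡ 1, so 19⁻¹ ≡ 13 (mod 41).
Therefore t ≡ 13·13 = 169 ≡ 5 (mod 41).
Taking t = 5 gives k = 13 + 19·5 = 108.
Indeed 108 ≡ 13 (mod 19) and 108 ≡ 26 (mod 41).

k = 108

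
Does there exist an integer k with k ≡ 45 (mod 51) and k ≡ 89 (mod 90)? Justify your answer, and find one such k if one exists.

Both moduli are multiples of 3 = gcd(51, 90), so any solution would satisfy k ≡ 45 and k ≡ 89 modulo 3 simultaneously.
However 45 ≡ 0 and 89 ≡ 2 (mod 3), and 0 ≠ 2.
Hence the system has no solution.

There is no such integer.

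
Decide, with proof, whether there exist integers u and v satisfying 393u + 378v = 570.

u = 38, v = -38

Since gcd(393, 378) = 3 and 570 = 3·190, Bézout's identity guarantees a solution.
Dividing through by 3 reduces the equation to 131u + 126v = 190.
Run the Euclidean algorithm on 131 and 126: 131 = 1·126 + 5, 126 = 25·5 + 1, 5 = 5·1 + 0.
Back-substituting, 1 = 126 − 25·5 = 126 − 25·(131 − 1·126) = −25·131 + 26·126; that is, 131·(-25) + 126·26 = 1.
Scaling by 190 gives the particular solution (u, v) = (-4750, 4940).
Shifting by a multiple of (126, −131) keeps it a solution: u = -4750 + 38·126 = 38, v = 4940 − 38·131 = -38.
Check: 393·38 + 378·(-38) = 14934 − 14364 = 570. ✓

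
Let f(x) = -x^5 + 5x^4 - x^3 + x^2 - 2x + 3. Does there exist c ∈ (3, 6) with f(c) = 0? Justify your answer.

f(3) = 141 and f(6) = -1485, which have opposite signs.
Since f is a polynomial it is continuous on [3, 6].
So by the Intermediate Value Theorem there is a c strictly between 3 and 6 with f(c) = 0.

Yes, such a c exists.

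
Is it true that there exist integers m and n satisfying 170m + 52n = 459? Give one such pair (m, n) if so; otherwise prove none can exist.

gcd(170, 52) = 2, so every integer of the form 170m + 52n is a multiple of 2.
But 459 = 2·229 + 1, so 2 ∤ 459.
Hence no integers m, n satisfy the equation.

There are no such integers.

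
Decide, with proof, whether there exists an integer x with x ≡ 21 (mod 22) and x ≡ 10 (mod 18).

gcd(22, 18) = 2. If x ≡ 21 (mod 22) and x ≡ 10 (mod 18), then x ≡ 21 (mod 2) and x ≡ 10 (mod 2).
However 21 ≡ 1 and 10 ≡ 0 (mod 2), and 1 ≠ 0.
So no integer satisfies both congruences.

No such integer exists.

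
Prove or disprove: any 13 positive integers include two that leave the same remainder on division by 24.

Take the 13 consecutive integers 65, 66, …, 77: their residues mod 24 are all distinct because 13 ≤ 24.
So no two of them leave the same remainder on division by 24; the claim fails for this set.

No, the set {65, 66, 67, 68, 69, 70, 71, 72, 73, 74, 75, 76, 77} is a counterexample.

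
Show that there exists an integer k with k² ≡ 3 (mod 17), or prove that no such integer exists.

Squares mod 17 repeat after k = 8 (as (−k)² = k²); for k = 0..8 they are 0, 1, 4, 9, 16, 8, 2, 15, 13.
The set of squares mod 17 is therefore {0, 1, 2, 4, 8, 9, 13, 15, 16}, which does not contain 3.
Hence no integer k has k² ≡ 3 (mod 17).

No, no such integer exists.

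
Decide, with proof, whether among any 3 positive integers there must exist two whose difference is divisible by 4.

Try 3 consecutive integers, 4, 5, 6. Their remainders mod 4 are 0, 1, 2 — pairwise different, as any 3 ≤ 4 consecutive integers have distinct residues.
No two share a residue, so no pair has difference divisible by 4; the claim fails for this set.

No; for instance {4, 5, 6} is a counterexample.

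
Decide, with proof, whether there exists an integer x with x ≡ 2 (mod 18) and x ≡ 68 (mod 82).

x = 560

Here gcd(18, 82) = 2, and both 2 and 68 leave remainder 0 mod 2, so the system is consistent.
Put x = 2 + 18t, so we need 18t ≡ 66 (mod 82), equivalently (divide by 2) 9t ≡ 33 (mod 41).
Invert 9 mod 41 by the Euclidean algorithm: 41 = 4·9 + 5, 9 = 1·5 + 4, 5 = 1·4 + 1, 4 = 4·1 + 0; back-substituting, 1 = 5 − 1·4 = 5 − (9 − 1·5) = −9 + 2·5 = −9 + 2·(41 − 4·9) = 2·41 − 9·9. Hence 9·(-9) ≡ 1, so 9⁻¹ ≡ -9 ≡ 32 (mod 41).
Therefore t ≡ 32·33 = 1056 ≡ 31 (mod 41).
Then x = 2 + 18·31 = 560.
Verify: 560 = 31·18 + 2 and 560 = 6·82 + 68. ✓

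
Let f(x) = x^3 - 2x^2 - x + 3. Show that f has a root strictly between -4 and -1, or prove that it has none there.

Yes, f has a root in the interval.

f(-4) = -89 and f(-1) = 1, which have opposite signs.
f is continuous everywhere (it is a polynomial), in particular on [-4, -1].
By the Intermediate Value Theorem f must vanish at some point of (-4, -1).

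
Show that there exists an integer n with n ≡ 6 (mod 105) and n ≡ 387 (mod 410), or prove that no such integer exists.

There is no such integer.

gcd(105, 410) = 5. If n ≡ 6 (mod 105) and n ≡ 387 (mod 410), then n ≡ 6 (mod 5) and n ≡ 387 (mod 5).
But 6 mod 5 = 1 while 387 mod 5 = 2, a contradiction.
Therefore no such n exists.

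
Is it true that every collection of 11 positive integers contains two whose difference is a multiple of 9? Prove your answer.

True.

There are exactly 9 possible remainders on division by 9.
With 11 integers and only 9 classes, the pigeonhole principle forces two of them, say a and b, into the same class.
Then a ≡ b (mod 9), i.e. 9 ∣ (a − b).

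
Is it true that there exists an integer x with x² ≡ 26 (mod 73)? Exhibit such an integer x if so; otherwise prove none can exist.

No such integer exists.

73 is prime, so by Euler's criterion 26 is a square mod 73 iff 26^((73−1)/2) = 26^36 ≡ 1 (mod 73).
Repeated squaring mod 73: 26^2 = 676 ≡ 19; 26^4 ≡ 19² = 361 ≡ 69; 26^8 ≡ 69² = 4761 ≡ 16; 26^16 ≡ 16² = 256 ≡ 37; 26^32 ≡ 37² = 1369 ≡ 55.
Since 36 = 32 + 4, 26^36 ≡ 55 · 69; multiplying out mod 73: 55·69 = 3795 ≡ 72. Thus 26^36 ≡ 72 ≡ −1 (mod 73).
The value −1 means 26 is a non-residue modulo 73, so x² ≡ 26 (mod 73) is impossible.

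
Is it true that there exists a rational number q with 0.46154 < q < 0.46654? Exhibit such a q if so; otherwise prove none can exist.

q = 13/28

Multiplying by 28: 28·0.46154 = 12.92312 and 28·0.46654 = 13.06312, so the integer 13 lies strictly between them.
Dividing back, 0.46154 < 13/28 < 0.46654, and 13/28 is rational.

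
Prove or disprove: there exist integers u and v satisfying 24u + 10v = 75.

No, no such integers exist.

Both 24 and 10 are divisible by gcd(24, 10) = 2, hence so is any combination 24u + 10v.
However 75 leaves remainder 1 on division by 2.
Hence no integers u, v satisfy the equation.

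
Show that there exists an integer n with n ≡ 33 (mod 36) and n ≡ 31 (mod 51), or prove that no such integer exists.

Both moduli are multiples of 3 = gcd(36, 51), so any solution would satisfy n ≡ 33 and n ≡ 31 modulo 3 simultaneously.
But 33 mod 3 = 0 while 31 mod 3 = 1, a contradiction.
Therefore no such n exists.

No such integer exists.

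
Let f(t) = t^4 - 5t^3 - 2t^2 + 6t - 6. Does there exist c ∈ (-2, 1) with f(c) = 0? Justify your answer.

Yes, f has a root in the interval.

f(-2) = 30 and f(1) = -6, which have opposite signs.
f is continuous everywhere (it is a polynomial), in particular on [-2, 1].
By the Intermediate Value Theorem f must vanish at some point of (-2, 1).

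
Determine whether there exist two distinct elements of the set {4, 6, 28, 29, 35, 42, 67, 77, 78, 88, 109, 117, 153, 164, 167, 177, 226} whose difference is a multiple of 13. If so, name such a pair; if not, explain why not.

28 mod 13 = 2 and 67 mod 13 = 2, so 67 − 28 = 39 = 3·13.

The pair (28, 67) works.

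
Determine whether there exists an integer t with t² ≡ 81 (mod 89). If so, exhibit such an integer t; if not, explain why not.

t = 9

Take t = 9. Then 9² = 81, and since 0 ≤ 81 < 89 this is already reduced: 9² ≡ 81 (mod 89).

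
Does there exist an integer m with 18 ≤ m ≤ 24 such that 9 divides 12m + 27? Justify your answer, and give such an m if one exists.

At m = 18 we get 12·18 + 27 = 243, and 243 = 9·27.

m = 18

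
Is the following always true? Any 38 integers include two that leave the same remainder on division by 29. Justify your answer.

Each integer lies in one of the 29 residue classes modulo 29.
Since 38 > 29, two of the 38 integers must share a residue class by the pigeonhole principle; call them a and b.
That is, a and b leave the same remainder on division by 29, as claimed.

Yes.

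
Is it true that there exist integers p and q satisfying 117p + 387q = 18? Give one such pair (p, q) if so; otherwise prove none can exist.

p = 20, q = -6

Every value of 117p + 387q is a multiple of gcd(117, 387) = 9; since 9 ∣ 18, solutions exist.
Dividing through by 9 reduces the equation to 13p + 43q = 2.
Run the Euclidean algorithm on 43 and 13: 43 = 3·13 + 4, 13 = 3·4 + 1, 4 = 4·1 + 0.
Working back up the chain: 1 = 13 − 3·4 = 13 − 3·(43 − 3·13) = −3·43 + 10·13. So 13·10 + 43·(-3) = 1.
Times 2: 13·20 + 43·(-6) = 2, so (20, -6) solves it.
Indeed 117·20 + 387·(-6) = 2340 − 2322 = 18.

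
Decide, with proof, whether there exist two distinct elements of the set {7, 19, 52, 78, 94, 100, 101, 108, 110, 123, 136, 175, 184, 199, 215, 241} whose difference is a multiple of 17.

Reduce each element modulo 17: 7↦7, 19↦2, 52↦1, 78↦10, 94↦9, 100↦15, 101↦16, 108↦6, 110↦8, 123↦4, 136↦0, 175↦5, 184↦14, 199↦12, 215↦11, 241↦3.
All 16 residues are distinct, so no two elements differ by a multiple of 17.

There is no such pair.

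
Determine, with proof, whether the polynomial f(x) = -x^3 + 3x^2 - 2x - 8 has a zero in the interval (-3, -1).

Yes, f has a root in the interval.

f(-3) = 52 and f(-1) = -2, which have opposite signs.
As a polynomial, f is continuous on every closed interval.
By the Intermediate Value Theorem f must vanish at some point of (-3, -1).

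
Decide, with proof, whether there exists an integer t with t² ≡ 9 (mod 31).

t = 3

Take t = 3. Then 3² = 9, and since 0 ≤ 9 < 31 this is already reduced: 3² ≡ 9 (mod 31).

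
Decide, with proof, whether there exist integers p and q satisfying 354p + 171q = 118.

There are no such integers.

Any value of 354p + 171q is a multiple of gcd(354, 171) = 3.
But 118 is not a multiple of 3 (it leaves remainder 1).
Therefore 354p + 171q = 118 has no solution in integers.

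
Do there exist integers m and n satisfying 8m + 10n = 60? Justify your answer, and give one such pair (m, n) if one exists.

m = 0, n = 6

Since gcd(8, 10) = 2 and 60 = 2·30, Bézout's identity guarantees a solution.
Dividing through by 2 reduces the equation to 4m + 5n = 30.
Euclidean algorithm: 5 = 1·4 + 1, 4 = 4·1 + 0.
Working back up the chain: 1 = 5 − 1·4. So 4·(-1) + 5·1 = 1.
Scaling by 30 gives the particular solution (m, n) = (-30, 30).
Shifting by a multiple of (5, −4) keeps it a solution: m = -30 + 6·5 = 0, n = 30 − 6·4 = 6.
Indeed 8·0 + 10·6 = 0 + 60 = 60.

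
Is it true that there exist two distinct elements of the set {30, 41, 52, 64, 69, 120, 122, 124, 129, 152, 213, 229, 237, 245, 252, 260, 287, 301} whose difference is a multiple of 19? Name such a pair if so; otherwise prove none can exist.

No such pair exists.

Two integers differ by a multiple of 19 exactly when they have the same residue mod 19. The residues are 30↦11, 41↦3, 52↦14, 64↦7, 69↦12, 120↦6, 122↦8, 124↦10, 129↦15, 152↦0, 213↦4, 229↦1, 237↦9, 245↦17, 252↦5, 260↦13, 287↦2, 301↦16.
All 18 residues are distinct, so no two elements differ by a multiple of 19.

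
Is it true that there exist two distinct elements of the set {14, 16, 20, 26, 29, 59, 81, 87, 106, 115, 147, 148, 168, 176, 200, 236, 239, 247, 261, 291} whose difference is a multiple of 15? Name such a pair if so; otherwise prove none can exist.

Yes: 14 and 29.

Reduce each element mod 15: 14↦14, 16↦1, 20↦5, 26↦11, 29↦14, 59↦14, 81↦6, 87↦12, 106↦1, 115↦10, 147↦12, 148↦13, 168↦3, 176↦11, 200↦5, 236↦11, 239↦14, 247↦7, 261↦6, 291↦6. The residue 14 repeats (at 14 and 29), and 29 − 14 = 15 = 1·15.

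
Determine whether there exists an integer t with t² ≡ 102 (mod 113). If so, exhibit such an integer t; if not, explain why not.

Take t = 92. Then 92² = 8464 = 74·113 + 102, so 92² ≡ 102 (mod 113).

t = 92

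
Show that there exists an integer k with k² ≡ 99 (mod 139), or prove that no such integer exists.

k = 88

k = 88 works: 88² = 7744, and 7744 − 99 = 7645 = 55·139.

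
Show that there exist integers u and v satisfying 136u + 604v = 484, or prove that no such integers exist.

u = 8, v = -1

Since gcd(136, 604) = 4 and 484 = 4·121, Bézout's identity guarantees a solution.
Dividing through by 4 reduces the equation to 34u + 151v = 121.
Dividing repeatedly: 151 = 4·34 + 15, 34 = 2·15 + 4, 15 = 3·4 + 3, 4 = 1·3 + 1, 3 = 3·1 + 0.
Working back up the chain: 1 = 4 − 1·3 = 4 − (15 − 3·4) = −15 + 4·4 = −15 + 4·(34 − 2·15) = 4·34 − 9·15 = 4·34 − 9·(151 − 4·34) = −9·151 + 40·34. So 34·40 + 151·(-9) = 1.
Multiplying through by 121: u = 40·121 = 4840, v = (-9)·121 = -1089 is a solution.
Shifting by a multiple of (151, −34) keeps it a solution: u = 4840 − 32·151 = 8, v = -1089 + 32·34 = -1.
Indeed 136·8 + 604·(-1) = 1088 − 604 = 484.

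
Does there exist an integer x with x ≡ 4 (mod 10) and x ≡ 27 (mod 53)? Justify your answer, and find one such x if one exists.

The moduli 10 and 53 are coprime, so by the Chinese Remainder Theorem a unique solution modulo 530 exists.
Any solution of the first congruence is x = 4 + 10t; substituting into the second, 10t ≡ 27 − 4 ≡ 23 (mod 53).
Invert 10 mod 53 by the Euclidean algorithm: 53 = 5·10 + 3, 10 = 3·3 + 1, 3 = 3·1 + 0; back-substituting, 1 = 10 − 3·3 = 10 − 3·(53 − 5·10) = −3·53 + 16·10. Hence 10·16 ≡ 1, so 10⁻¹ ≡ 16 (mod 53).
Therefore t ≡ 16·23 = 368 ≡ 50 (mod 53).
Taking t = 50 gives x = 4 + 10·50 = 504.
Verify: 504 = 50·10 + 4 and 504 = 9·53 + 27. ✓

x = 504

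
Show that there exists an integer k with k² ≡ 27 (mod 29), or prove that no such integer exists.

Apply Euler's criterion with the prime 29: 27 is a quadratic residue iff 27^14 ≡ 1 (mod 29), and a non-residue iff it is ≡ −1.
Squaring successively (mod 29): 27^2 = 729 ≡ 4; 27^4 ≡ 4² = 16 ≡ 16; 27^8 ≡ 16² = 256 ≡ 24.
Since 14 = 8 + 4 + 2, 27^14 ≡ 24 · 16 · 4; multiplying out mod 29: 24·16 = 384 ≡ 7, then 7·4 = 28 ≡ 28. Thus 27^14 ≡ 28 ≡ −1 (mod 29).
The value −1 means 27 is a non-residue modulo 29, so k² ≡ 27 (mod 29) is impossible.

No, no such integer exists.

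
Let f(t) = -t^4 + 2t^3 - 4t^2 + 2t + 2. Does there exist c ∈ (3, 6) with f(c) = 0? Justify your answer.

No such root exists.

f(3) = -55 and f(6) = -994, both negative, so a sign-change argument is unavailable; we show f keeps this sign on the whole interval.
Shift to the endpoint 3: with t = 3 + u (0 < u < 3), one computes f(3 + u) = -u^4 - 10u^3 - 40u^2 - 76u - 55.
All 5 nonzero coefficients of this polynomial in u are negative; hence for u > 0 the value is a sum of negative terms (the constant -55 among them).
So f is strictly negative on (3, 6); no root exists in the interval.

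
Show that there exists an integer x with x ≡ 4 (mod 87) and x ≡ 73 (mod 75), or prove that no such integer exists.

x = 1048

Here gcd(87, 75) = 3, and both 4 and 73 leave remainder 1 mod 3, so the system is consistent.
Put x = 4 + 87t, so we need 87t ≡ 69 (mod 75), equivalently (divide by 3) 29t ≡ 23 (mod 25).
29 ≡ 4 (mod 25), so this reads 4t ≡ 23 (mod 25). To invert 4 modulo 25: 25 = 6·4 + 1, 4 = 4·1 + 0, and unwinding, 1 = 25 − 6·4. Thus 4⁻¹ ≡ -6 ≡ 19 (mod 25).
Therefore t ≡ 19·23 = 437 ≡ 12 (mod 25).
Then x = 4 + 87·12 = 1048.
Indeed 1048 ≡ 4 (mod 87) and 1048 ≡ 73 (mod 75).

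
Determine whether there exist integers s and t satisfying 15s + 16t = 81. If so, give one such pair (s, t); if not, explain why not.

s = 15, t = -9

15 and 16 are coprime, so 15s + 16t ranges over all of ℤ.
Dividing repeatedly: 16 = 1·15 + 1, 15 = 15·1 + 0.
Unwinding: 1 = 16 − 1·15, i.e. 15·(-1) + 16·1 = 1.
Scaling by 81 gives the particular solution (s, t) = (-81, 81).
Shifting by a multiple of (16, −15) keeps it a solution: s = -81 + 6·16 = 15, t = 81 − 6·15 = -9.
Check: 15·15 + 16·(-9) = 225 − 144 = 81. ✓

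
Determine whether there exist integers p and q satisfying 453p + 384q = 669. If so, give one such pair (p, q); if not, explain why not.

p = 121, q = -141

Every value of 453p + 384q is a multiple of gcd(453, 384) = 3; since 3 ∣ 669, solutions exist.
Dividing through by 3 reduces the equation to 151p + 128q = 223.
Run the Euclidean algorithm on 151 and 128: 151 = 1·128 + 23, 128 = 5·23 + 13, 23 = 1·13 + 10, 13 = 1·10 + 3, 10 = 3·3 + 1, 3 = 3·1 + 0.
Back-substituting, 1 = 10 − 3·3 = 10 − 3·(13 − 1·10) = −3·13 + 4·10 = −3·13 + 4·(23 − 1·13) = 4·23 − 7·13 = 4·23 − 7·(128 − 5·23) = −7·128 + 39·23 = −7·128 + 39·(151 − 1·128) = 39·151 − 46·128; that is, 151·39 + 128·(-46) = 1.
Times 223: 151·8697 + 128·(-10258) = 223, so (8697, -10258) solves it.
Shifting by a multiple of (128, −151) keeps it a solution: p = 8697 − 67·128 = 121, q = -10258 + 67·151 = -141.
Check: 453·121 + 384·(-141) = 54813 − 54144 = 669. ✓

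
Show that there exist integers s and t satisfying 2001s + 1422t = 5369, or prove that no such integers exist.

gcd(2001, 1422) = 3, so every integer of the form 2001s + 1422t is a multiple of 3.
But 5369 is not a multiple of 3 (it leaves remainder 2).
So the equation is unsolvable over ℤ.

There are no such integers.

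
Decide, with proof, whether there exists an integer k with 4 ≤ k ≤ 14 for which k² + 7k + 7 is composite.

k = 11

At k = 11: 11² + 7·11 + 7 = 205 = 5·41, which is composite.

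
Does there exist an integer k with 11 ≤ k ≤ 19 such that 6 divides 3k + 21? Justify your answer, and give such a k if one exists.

At k = 11 we get 3·11 + 21 = 54, and 54 = 6·9.

k = 11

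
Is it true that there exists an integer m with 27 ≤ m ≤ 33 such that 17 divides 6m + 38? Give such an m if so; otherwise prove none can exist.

No such integer m in that range exists.

For m = 27, 28, …, 33 the values of 6m + 38 modulo 17 are 13, 2, 8, 14, 3, 9, 15 respectively.
Since 0 is absent from this list, 17 ∤ 6m + 38 for every m with 27 ≤ m ≤ 33.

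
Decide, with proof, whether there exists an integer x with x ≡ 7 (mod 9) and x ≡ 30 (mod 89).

The moduli 9 and 89 are coprime, so by the Chinese Remainder Theorem a unique solution modulo 801 exists.
Any solution of the first congruence is x = 7 + 9t; substituting into the second, 9t ≡ 30 − 7 ≡ 23 (mod 89).
To invert 9 modulo 89: 89 = 9·9 + 8, 9 = 1·8 + 1, 8 = 8·1 + 0, and unwinding, 1 = 9 − 1·8 = 9 − (89 − 9·9) = −89 + 10·9. Thus 9⁻¹ ≡ 10 (mod 89).
Multiplying by 10: t ≡ 10·23 = 230 ≡ 52 (mod 89).
Taking t = 52 gives x = 7 + 9·52 = 475.
Verify: 475 = 52·9 + 7 and 475 = 5·89 + 30. ✓

x = 475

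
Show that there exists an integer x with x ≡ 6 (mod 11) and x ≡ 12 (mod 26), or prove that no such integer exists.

x = 116

Since 11 and 26 share no common factor, CRT says the pair of congruences has a solution (unique mod 286).
Any solution of the first congruence is x = 6 + 11t; substituting into the second, 11t ≡ 12 − 6 ≡ 6 (mod 26).
Invert 11 mod 26 by the Euclidean algorithm: 26 = 2·11 + 4, 11 = 2·4 + 3, 4 = 1·3 + 1, 3 = 3·1 + 0; back-substituting, 1 = 4 − 1·3 = 4 − (11 − 2·4) = −11 + 3·4 = −11 + 3·(26 − 2·11) = 3·26 − 7·11. Hence 11·(-7) ≡ 1, so 11⁻¹ ≡ -7 ≡ 19 (mod 26).
Multiplying by 19: t ≡ 19·6 = 114 ≡ 10 (mod 26).
Taking t = 10 gives x = 6 + 11·10 = 116.
Verify: 116 = 10·11 + 6 and 116 = 4·26 + 12. ✓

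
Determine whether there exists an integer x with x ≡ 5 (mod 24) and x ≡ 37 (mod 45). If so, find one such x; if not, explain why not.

gcd(24, 45) = 3. If x ≡ 5 (mod 24) and x ≡ 37 (mod 45), then x ≡ 5 (mod 3) and x ≡ 37 (mod 3).
But 5 mod 3 = 2 while 37 mod 3 = 1, a contradiction.
Hence the system has no solution.

No such integer exists.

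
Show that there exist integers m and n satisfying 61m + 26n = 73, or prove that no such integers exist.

m = 11, n = -23

Since gcd(61, 26) = 1, every integer is an integer combination of 61 and 26.
Dividing repeatedly: 61 = 2·26 + 9, 26 = 2·9 + 8, 9 = 1·8 + 1, 8 = 8·1 + 0.
Unwinding: 1 = 9 − 1·8 = 9 − (26 − 2·9) = −26 + 3·9 = −26 + 3·(61 − 2·26) = 3·61 − 7·26, i.e. 61·3 + 26·(-7) = 1.
Multiplying through by 73: m = 3·73 = 219, n = (-7)·73 = -511 is a solution.
Shifting by a multiple of (26, −61) keeps it a solution: m = 219 − 8·26 = 11, n = -511 + 8·61 = -23.
Indeed 61·11 + 26·(-23) = 671 − 598 = 73.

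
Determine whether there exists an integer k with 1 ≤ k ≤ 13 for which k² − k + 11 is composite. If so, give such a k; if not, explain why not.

k = 12

At k = 12: 12² − 12 + 11 = 143 = 11·13, which is composite.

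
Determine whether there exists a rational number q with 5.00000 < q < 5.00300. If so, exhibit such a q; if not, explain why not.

q = 1671/334

Scale by 334: the interval becomes (1670.00000, 1671.00200), which contains the integer 1671.
So q = 1671/334 works: it is a ratio of integers, and dividing 334·5.00000 < 1671 < 334·5.00300 through by 334 gives 5.00000 < 1671/334 < 5.00300.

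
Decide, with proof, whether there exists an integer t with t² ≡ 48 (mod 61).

Take t = 32. Then 32² = 1024 = 16·61 + 48, so 32² ≡ 48 (mod 61).

t = 32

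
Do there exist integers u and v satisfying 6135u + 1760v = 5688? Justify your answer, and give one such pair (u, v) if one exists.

No, no such integers exist.

Any value of 6135u + 1760v is a multiple of gcd(6135, 1760) = 5.
However 5688 leaves remainder 3 on division by 5.
Therefore 6135u + 1760v = 5688 has no solution in integers.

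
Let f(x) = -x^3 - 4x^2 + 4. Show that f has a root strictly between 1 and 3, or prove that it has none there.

f(1) = -1 and f(3) = -59, both negative, so a sign-change argument is unavailable; we show f keeps this sign on the whole interval.
Substitute x = 1 + u, where 0 < u < 2 on the interval. Expanding, f(1 + u) = -u^3 - 7u^2 - 11u - 1.
All 4 nonzero coefficients of this polynomial in u are negative; hence for u > 0 the value is a sum of negative terms (the constant -1 among them).
So f is strictly negative on (1, 3); no root exists in the interval.

No.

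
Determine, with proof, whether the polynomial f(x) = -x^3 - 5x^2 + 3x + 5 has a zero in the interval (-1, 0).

f(-1) = -2 and f(0) = 5, which have opposite signs.
As a polynomial, f is continuous on every closed interval.
By the Intermediate Value Theorem, f takes the value 0 somewhere in the open interval.

Yes, f has a root in the interval.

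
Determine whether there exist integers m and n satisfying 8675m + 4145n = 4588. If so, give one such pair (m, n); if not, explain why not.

Any value of 8675m + 4145n is a multiple of gcd(8675, 4145) = 5.
But 4588 = 5·917 + 3, so 5 ∤ 4588.
So the equation is unsolvable over ℤ.

There are no such integers.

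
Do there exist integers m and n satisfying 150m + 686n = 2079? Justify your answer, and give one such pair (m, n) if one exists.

gcd(150, 686) = 2, so every integer of the form 150m + 686n is a multiple of 2.
But 2079 is not a multiple of 2 (it leaves remainder 1).
So the equation is unsolvable over ℤ.

No such integers exist.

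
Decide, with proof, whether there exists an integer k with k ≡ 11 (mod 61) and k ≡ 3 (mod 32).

k = 1475

gcd(61, 32) = 1, so the Chinese Remainder Theorem guarantees exactly one residue class mod 1952 satisfying both.
Any solution of the first congruence is k = 11 + 61t; substituting into the second, 61t ≡ 3 − 11 ≡ 24 (mod 32).
61 ≡ 29 (mod 32), so this reads 29t ≡ 24 (mod 32). Invert 29 mod 32 by the Euclidean algorithm: 32 = 1·29 + 3, 29 = 9·3 + 2, 3 = 1·2 + 1, 2 = 2·1 + 0; back-substituting, 1 = 3 − 1·2 = 3 − (29 − 9·3) = −29 + 10·3 = −29 + 10·(32 − 1·29) = 10·32 − 11·29. Hence 29·(-11) ≡ 1, so 29⁻¹ ≡ -11 ≡ 21 (mod 32).
Multiplying by 21: t ≡ 21·24 = 504 ≡ 24 (mod 32).
Taking t = 24 gives k = 11 + 61·24 = 1475.
Indeed 1475 ≡ 11 (mod 61) and 1475 ≡ 3 (mod 32).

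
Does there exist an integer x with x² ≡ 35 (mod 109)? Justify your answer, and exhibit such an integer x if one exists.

x = 97 works: 97² = 9409, and 9409 − 35 = 9374 = 86·109.

x = 97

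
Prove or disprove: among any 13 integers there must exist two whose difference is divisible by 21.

No; for instance {20, 21, 22, 23, 24, 25, 26, 27, 28, 29, 30, 31, 32} is a counterexample.

Try 13 consecutive integers, 20, 21, …, 32. Their remainders mod 21 are 20, 0, 1, 2, 3, 4, 5, 6, 7, 8, 9, 10, 11 — pairwise different, as any 13 ≤ 21 consecutive integers have distinct residues.
No two share a residue, so no pair has difference divisible by 21; the claim fails for this set.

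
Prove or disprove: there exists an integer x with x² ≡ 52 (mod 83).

83 is prime, so by Euler's criterion 52 is a square mod 83 iff 52^((83−1)/2) = 52^41 ≡ 1 (mod 83).
Squaring successively (mod 83): 52^2 = 2704 ≡ 48; 52^4 ≡ 48² = 2304 ≡ 63; 52^8 ≡ 63² = 3969 ≡ 68; 52^16 ≡ 68² = 4624 ≡ 59; 52^32 ≡ 59² = 3481 ≡ 78.
Since 41 = 32 + 8 + 1, 52^41 ≡ 78 · 68 · 52; multiplying out mod 83: 78·68 = 5304 ≡ 75, then 75·52 = 3900 ≡ 82. Thus 52^41 ≡ 82 ≡ −1 (mod 83).
By Euler's criterion 52 is a quadratic non-residue mod 83: no x satisfies x² ≡ 52 (mod 83).

No, no such integer exists.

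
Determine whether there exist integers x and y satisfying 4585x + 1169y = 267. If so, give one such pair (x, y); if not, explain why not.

Both 4585 and 1169 are divisible by gcd(4585, 1169) = 7, hence so is any combination 4585x + 1169y.
But 267 is not a multiple of 7 (it leaves remainder 1).
So the equation is unsolvable over ℤ.

No, no such integers exist.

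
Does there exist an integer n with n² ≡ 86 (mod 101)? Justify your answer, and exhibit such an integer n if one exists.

No such integer exists.

Apply Euler's criterion with the prime 101: 86 is a quadratic residue iff 86^50 ≡ 1 (mod 101), and a non-residue iff it is ≡ −1.
Repeated squaring mod 101: 86^2 = 7396 ≡ 23; 86^4 ≡ 23² = 529 ≡ 24; 86^8 ≡ 24² = 576 ≡ 71; 86^16 ≡ 71² = 5041 ≡ 92; 86^32 ≡ 92² = 8464 ≡ 81.
Since 50 = 32 + 16 + 2, 86^50 ≡ 81 · 92 · 23; multiplying out mod 101: 81·92 = 7452 ≡ 79, then 79·23 = 1817 ≡ 100. Thus 86^50 ≡ 100 ≡ −1 (mod 101).
By Euler's criterion 86 is a quadratic non-residue mod 101: no n satisfies n² ≡ 86 (mod 101).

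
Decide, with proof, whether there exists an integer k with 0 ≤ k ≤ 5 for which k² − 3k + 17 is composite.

At k = 1: 1² − 3·1 + 17 = 15 = 3·5, which is composite.

k = 1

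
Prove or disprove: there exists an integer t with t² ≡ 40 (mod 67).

t = 43

t = 43 works: 43² = 1849, and 1849 − 40 = 1809 = 27·67.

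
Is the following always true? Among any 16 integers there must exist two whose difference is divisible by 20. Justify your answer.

No; for instance {32, 33, 34, 35, 36, 37, 38, 39, 40, 41, 42, 43, 44, 45, 46, 47} is a counterexample.

Consider the 16 integers 32, 33, …, 47. They lie in distinct residue classes modulo 20, since 16 ≤ 20.
The differences between them range over 1, …, 15, none of which is divisible by 20.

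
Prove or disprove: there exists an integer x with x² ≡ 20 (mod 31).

Take x = 12. Then 12² = 144 = 4·31 + 20, so 12² ≡ 20 (mod 31).

x = 12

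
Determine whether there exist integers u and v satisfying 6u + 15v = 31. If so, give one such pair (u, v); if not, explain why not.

No, no such integers exist.

gcd(6, 15) = 3, so every integer of the form 6u + 15v is a multiple of 3.
But 31 = 3·10 + 1, so 3 ∤ 31.
So the equation is unsolvable over ℤ.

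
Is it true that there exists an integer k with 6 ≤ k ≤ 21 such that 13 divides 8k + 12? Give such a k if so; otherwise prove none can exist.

k = 18

Scanning upward from k = 6 gives 60, 68, 76, 84, 92, 100, 108, 116, 124, 132, 140, 148, none divisible by 13. k = 18 works, since 8·18 + 12 = 156 = 12·13.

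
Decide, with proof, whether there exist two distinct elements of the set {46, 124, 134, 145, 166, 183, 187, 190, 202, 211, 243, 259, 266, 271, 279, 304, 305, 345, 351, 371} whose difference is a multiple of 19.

124 mod 19 = 10 and 371 mod 19 = 10, so 371 − 124 = 247 = 13·19.

Yes: 124 and 371.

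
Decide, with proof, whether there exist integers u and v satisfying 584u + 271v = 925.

Since gcd(584, 271) = 1, every integer is an integer combination of 584 and 271.
Dividing repeatedly: 584 = 2·271 + 42, 271 = 6·42 + 19, 42 = 2·19 + 4, 19 = 4·4 + 3, 4 = 1·3 + 1, 3 = 3·1 + 0.
Back-substituting, 1 = 4 − 1·3 = 4 − (19 − 4·4) = −19 + 5·4 = −19 + 5·(42 − 2·19) = 5·42 − 11·19 = 5·42 − 11·(271 − 6·42) = −11·271 + 71·42 = −11·271 + 71·(584 − 2·271) = 71·584 − 153·271; that is, 584·71 + 271·(-153) = 1.
Scaling by 925 gives the particular solution (u, v) = (65675, -141525).
Subtracting 242·271 from u and adding 242·584 to v gives the tidier solution (93, -197).
Check: 584·93 + 271·(-197) = 54312 − 53387 = 925. ✓

u = 93, v = -197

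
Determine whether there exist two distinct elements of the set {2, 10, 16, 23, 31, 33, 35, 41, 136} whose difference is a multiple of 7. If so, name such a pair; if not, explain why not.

2 mod 7 = 2 and 16 mod 7 = 2, so 16 − 2 = 14 = 2·7.

The pair (2, 16) works.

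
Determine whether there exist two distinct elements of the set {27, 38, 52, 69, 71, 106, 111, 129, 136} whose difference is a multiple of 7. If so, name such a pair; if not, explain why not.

Reduce each element mod 7: 27↦6, 38↦3, 52↦3, 69↦6, 71↦1, 106↦1, 111↦6, 129↦3, 136↦3. The residue 6 repeats (at 27 and 69), and 69 − 27 = 42 = 6·7.

27 and 69 are such a pair.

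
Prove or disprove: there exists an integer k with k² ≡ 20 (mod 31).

Take k = 12. Then 12² = 144 = 4·31 + 20, so 12² ≡ 20 (mod 31).

k = 12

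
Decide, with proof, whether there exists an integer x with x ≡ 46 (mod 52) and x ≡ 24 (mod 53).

x = 1190

gcd(52, 53) = 1, so the Chinese Remainder Theorem guarantees exactly one residue class mod 2756 satisfying both.
Write x = 46 + 52t and require 46 + 52t ≡ 24 (mod 53), i.e. 52t ≡ 31 (mod 53).
To invert 52 modulo 53: 53 = 1·52 + 1, 52 = 52·1 + 0, and unwinding, 1 = 53 − 1·52. Thus 52⁻¹ ≡ -1 ≡ 52 (mod 53).
Multiplying by 52: t ≡ 52·31 = 1612 ≡ 22 (mod 53).
With t = 22: x = 46 + 52·22 = 1190.
Check: 1190 mod 52 = 46, 1190 mod 53 = 24. ✓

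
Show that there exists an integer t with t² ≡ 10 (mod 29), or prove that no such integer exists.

Apply Euler's criterion with the prime 29: 10 is a quadratic residue iff 10^14 ≡ 1 (mod 29), and a non-residue iff it is ≡ −1.
Squaring successively (mod 29): 10^2 = 100 ≡ 13; 10^4 ≡ 13² = 169 ≡ 24; 10^8 ≡ 24² = 576 ≡ 25.
Since 14 = 8 + 4 + 2, 10^14 ≡ 25 · 24 · 13; multiplying out mod 29: 25·24 = 600 ≡ 20, then 20·13 = 260 ≡ 28. Thus 10^14 ≡ 28 ≡ −1 (mod 29).
The value −1 means 10 is a non-residue modulo 29, so t² ≡ 10 (mod 29) is impossible.

No such integer exists.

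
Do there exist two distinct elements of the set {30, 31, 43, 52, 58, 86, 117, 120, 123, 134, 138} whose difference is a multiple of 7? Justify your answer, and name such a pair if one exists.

30 and 58 are such a pair.

Reduce each element mod 7: 30↦2, 31↦3, 43↦1, 52↦3, 58↦2, 86↦2, 117↦5, 120↦1, 123↦4, 134↦1, 138↦5. The residue 2 repeats (at 30 and 58), and 58 − 30 = 28 = 4·7.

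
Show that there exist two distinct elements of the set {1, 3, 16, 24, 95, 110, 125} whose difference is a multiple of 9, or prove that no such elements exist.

Reduce each element modulo 9: 1↦1, 3↦3, 16↦7, 24↦6, 95↦5, 110↦2, 125↦8.
No residue repeats among the 7 elements, so no pair has difference ≡ 0 (mod 9).

No, no such pair exists.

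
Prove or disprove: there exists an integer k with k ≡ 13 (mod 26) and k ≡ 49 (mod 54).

k = 481

gcd(26, 54) = 2. A simultaneous solution exists iff 13 ≡ 49 (mod 2); here 13 mod 2 = 1 = 49 mod 2, so it does.
Write k = 13 + 26t. Then 26t ≡ 49 − 13 ≡ 36 (mod 54); dividing through by 2 gives 13t ≡ 18 (mod 27).
Note 13·25 = 325 ≡ 1 (mod 27) (as 325 − 1 = 12·27), so 13⁻¹ ≡ 25.
Therefore t ≡ 25·18 = 450 ≡ 18 (mod 27).
Then k = 13 + 26·18 = 481.
Verify: 481 = 18·26 + 13 and 481 = 8·54 + 49. ✓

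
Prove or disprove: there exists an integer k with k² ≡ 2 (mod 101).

There is no such integer.

Apply Euler's criterion with the prime 101: 2 is a quadratic residue iff 2^50 ≡ 1 (mod 101), and a non-residue iff it is ≡ −1.
Repeated squaring mod 101: 2^2 = 4 ≡ 4; 2^4 ≡ 4² = 16 ≡ 16; 2^8 ≡ 16² = 256 ≡ 54; 2^16 ≡ 54² = 2916 ≡ 88; 2^32 ≡ 88² = 7744 ≡ 68.
Since 50 = 32 + 16 + 2, 2^50 ≡ 68 · 88 · 4; multiplying out mod 101: 68·88 = 5984 ≡ 25, then 25·4 = 100 ≡ 100. Thus 2^50 ≡ 100 ≡ −1 (mod 101).
The value −1 means 2 is a non-residue modulo 101, so k² ≡ 2 (mod 101) is impossible.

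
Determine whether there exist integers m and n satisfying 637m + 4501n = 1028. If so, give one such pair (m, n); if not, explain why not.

Any value of 637m + 4501n is a multiple of gcd(637, 4501) = 7.
But 1028 = 7·146 + 6, so 7 ∤ 1028.
So the equation is unsolvable over ℤ.

No such integers exist.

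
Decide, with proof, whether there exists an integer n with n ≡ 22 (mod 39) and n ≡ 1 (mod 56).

n = 841

gcd(39, 56) = 1, so the Chinese Remainder Theorem guarantees exactly one residue class mod 2184 satisfying both.
Write n = 22 + 39t and require 22 + 39t ≡ 1 (mod 56), i.e. 39t ≡ 35 (mod 56).
To invert 39 modulo 56: 56 = 1·39 + 17, 39 = 2·17 + 5, 17 = 3·5 + 2, 5 = 2·2 + 1, 2 = 2·1 + 0, and unwinding, 1 = 5 − 2·2 = 5 − 2·(17 − 3·5) = −2·17 + 7·5 = −2·17 + 7·(39 − 2·17) = 7·39 − 16·17 = 7·39 − 16·(56 − 1·39) = −16·56 + 23·39. Thus 39⁻¹ ≡ 23 (mod 56).
Multiplying by 23: t ≡ 23·35 = 805 ≡ 21 (mod 56).
Taking t = 21 gives n = 22 + 39·21 = 841.
Check: 841 mod 39 = 22, 841 mod 56 = 1. ✓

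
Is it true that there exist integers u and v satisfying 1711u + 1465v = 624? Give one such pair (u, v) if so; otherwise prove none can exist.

1711 and 1465 are coprime, so 1711u + 1465v ranges over all of ℤ.
Dividing repeatedly: 1711 = 1·1465 + 246, 1465 = 5·246 + 235, 246 = 1·235 + 11, 235 = 21·11 + 4, 11 = 2·4 + 3, 4 = 1·3 + 1, 3 = 3·1 + 0.
Back-substituting, 1 = 4 − 1·3 = 4 − (11 − 2·4) = −11 + 3·4 = −11 + 3·(235 − 21·11) = 3·235 − 64·11 = 3·235 − 64·(246 − 1·235) = −64·246 + 67·235 = −64·246 + 67·(1465 − 5·246) = 67·1465 − 399·246 = 67·1465 − 399·(1711 − 1·1465) = −399·1711 + 466·1465; that is, 1711·(-399) + 1465·466 = 1.
Multiplying through by 624: u = (-399)·624 = -248976, v = 466·624 = 290784 is a solution.
Adding 170·1465 to u and subtracting 170·1711 from v gives the tidier solution (74, -86).
Check: 1711·74 + 1465·(-86) = 126614 − 125990 = 624. ✓

u = 74, v = -86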